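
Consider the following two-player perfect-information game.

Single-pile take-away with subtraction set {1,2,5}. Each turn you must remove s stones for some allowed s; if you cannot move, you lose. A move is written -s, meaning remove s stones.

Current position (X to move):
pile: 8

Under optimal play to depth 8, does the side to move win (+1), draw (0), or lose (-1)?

[8] X move#1: -1:-1/7, -2:+1/6*, -5:+1/3
[6] O move#2: -1:-1/5*, -2:-1/4, -5:-1/1
[5] X move#3: -1:-1/4, -2:+1/3*, -5:+1/0
[3] O move#4: -1:-1/2*, -2:-1/1
[2] X move#5: -1:-1/1, -2:+1/0*
[0] end (terminal -1, O#6); searched 8 to 8

value(8, X) = +1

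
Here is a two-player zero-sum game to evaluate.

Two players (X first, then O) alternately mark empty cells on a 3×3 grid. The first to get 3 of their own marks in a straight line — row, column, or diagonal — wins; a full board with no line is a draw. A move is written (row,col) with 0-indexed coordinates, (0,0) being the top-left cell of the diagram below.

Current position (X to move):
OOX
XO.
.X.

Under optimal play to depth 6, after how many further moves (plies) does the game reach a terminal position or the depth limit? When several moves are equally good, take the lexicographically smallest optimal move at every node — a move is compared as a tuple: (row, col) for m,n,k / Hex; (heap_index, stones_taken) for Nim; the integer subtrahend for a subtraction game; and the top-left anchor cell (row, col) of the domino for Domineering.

PV length from [OOX/XO./.X.]: 3 plies

[OOX/XO./.X.] X move#1: (1,2):-1/OOX/XOX/.X., (2,0):-1/OOX/XO./XX., (2,2):+1/OOX/XO./.XX*
[OOX/XO./.XX] O move#2: (1,2):-1/OOX/XOO/.XX*, (2,0):-1/OOX/XO./OXX
[OOX/XOO/.XX] X move#3: (2,0):+1/OOX/XOO/XXX*
[OOX/XOO/XXX] end (terminal -1, O#4); searched OOX/XO./.X. to 6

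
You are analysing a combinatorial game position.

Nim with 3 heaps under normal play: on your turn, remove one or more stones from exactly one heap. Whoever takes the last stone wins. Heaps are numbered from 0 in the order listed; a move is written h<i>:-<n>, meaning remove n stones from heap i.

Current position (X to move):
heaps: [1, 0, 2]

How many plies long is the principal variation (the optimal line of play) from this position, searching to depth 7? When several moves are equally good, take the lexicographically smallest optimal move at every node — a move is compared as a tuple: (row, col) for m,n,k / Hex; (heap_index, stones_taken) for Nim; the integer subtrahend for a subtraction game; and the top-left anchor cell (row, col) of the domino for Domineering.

PV length from [(1,0,2)]: 3 plies

ply 1, X at (1,0,2) | h0:-1=-1→(0,0,2); h2:-1=+1→(1,0,1)*; h2:-2=-1→(1,0,0)
ply 2, O at (1,0,1) | h0:-1=-1→(0,0,1)*; h2:-1=-1→(1,0,0)
ply 3, X at (0,0,1) | h2:-1=+1→(0,0,0)*
ply 4: (0,0,0) is terminal -1 (O); from (1,0,2) depth 7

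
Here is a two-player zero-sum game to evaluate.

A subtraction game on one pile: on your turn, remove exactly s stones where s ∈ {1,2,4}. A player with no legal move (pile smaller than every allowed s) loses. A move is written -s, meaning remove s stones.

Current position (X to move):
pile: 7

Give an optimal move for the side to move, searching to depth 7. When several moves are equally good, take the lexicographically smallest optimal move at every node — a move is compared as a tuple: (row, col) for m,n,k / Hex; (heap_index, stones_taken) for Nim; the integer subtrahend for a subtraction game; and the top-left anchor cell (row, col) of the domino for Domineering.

X's best at [7]: -1

ply 1, X at 7 | -1=+1→6*; -2=-1→5; -4=+1→3
ply 2, O at 6 | -1=-1→5*; -2=-1→4; -4=-1→2
ply 3, X at 5 | -1=-1→4; -2=+1→3*; -4=-1→1
ply 4, O at 3 | -1=-1→2*; -2=-1→1
ply 5, X at 2 | -1=-1→1; -2=+1→0*
ply 6: 0 is terminal -1 (O); from 7 depth 7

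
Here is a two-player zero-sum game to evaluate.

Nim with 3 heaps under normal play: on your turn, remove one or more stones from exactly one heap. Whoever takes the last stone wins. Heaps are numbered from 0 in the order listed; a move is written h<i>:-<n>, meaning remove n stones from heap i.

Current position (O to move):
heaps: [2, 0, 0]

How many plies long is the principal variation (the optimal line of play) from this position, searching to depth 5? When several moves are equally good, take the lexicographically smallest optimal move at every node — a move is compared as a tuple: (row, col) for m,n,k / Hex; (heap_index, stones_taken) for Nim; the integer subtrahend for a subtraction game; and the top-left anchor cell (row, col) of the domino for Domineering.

PV length from [(2,0,0)]: 1 ply

p1 O@[(2,0,0)]: h0:-1[(1,0,0)]-1 h0:-2[(0,0,0)]+1*
p2 X@[(0,0,0)] terminal -1; root [(2,0,0)] d5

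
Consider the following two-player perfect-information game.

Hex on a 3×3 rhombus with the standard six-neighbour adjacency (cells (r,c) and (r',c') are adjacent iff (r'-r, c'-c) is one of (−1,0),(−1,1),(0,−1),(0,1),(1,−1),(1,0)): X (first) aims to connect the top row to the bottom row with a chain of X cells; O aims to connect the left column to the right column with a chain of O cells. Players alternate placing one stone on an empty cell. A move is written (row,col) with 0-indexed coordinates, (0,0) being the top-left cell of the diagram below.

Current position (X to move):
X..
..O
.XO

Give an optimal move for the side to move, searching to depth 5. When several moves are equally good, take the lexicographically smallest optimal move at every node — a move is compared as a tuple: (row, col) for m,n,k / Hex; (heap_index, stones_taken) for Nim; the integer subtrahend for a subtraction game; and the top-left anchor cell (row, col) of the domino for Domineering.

ply 1, X at X../..O/.XO | (0,1)=-1→XX./..O/.XO; (0,2)=-1→X.X/..O/.XO; (1,0)=+1→X../X.O/.XO*; (1,1)=+1→X../.XO/.XO; (2,0)=+1→X../..O/XXO
ply 2, O at X../X.O/.XO | (0,1)=-1→XO./X.O/.XO*; (0,2)=-1→X.O/X.O/.XO; (1,1)=-1→X../XOO/.XO; (2,0)=-1→X../X.O/OXO
ply 3, X at XO./X.O/.XO | (0,2)=+1→XOX/X.O/.XO*; (1,1)=+1→XO./XXO/.XO; (2,0)=+1→XO./X.O/XXO
ply 4, O at XOX/X.O/.XO | (1,1)=-1→XOX/XOO/.XO*; (2,0)=-1→XOX/X.O/OXO
ply 5, X at XOX/XOO/.XO | (2,0)=+1→XOX/XOO/XXO*
ply 6: XOX/XOO/XXO is terminal -1 (O); from X../..O/.XO depth 5

X's best at [X../..O/.XO]: (1,0)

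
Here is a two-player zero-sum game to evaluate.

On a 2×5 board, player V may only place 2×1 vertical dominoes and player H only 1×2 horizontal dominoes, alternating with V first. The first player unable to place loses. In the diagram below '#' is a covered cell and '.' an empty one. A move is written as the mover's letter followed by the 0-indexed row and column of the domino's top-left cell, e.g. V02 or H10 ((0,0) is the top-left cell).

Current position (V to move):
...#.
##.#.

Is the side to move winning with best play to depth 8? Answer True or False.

V winning at [...#./##.#.]: True

p1 V@[...#./##.#.]: V02[..##./####.]+1* V04[...##/##.##]-1
p2 H@[..##./####.]: H00[####./####.]-1*
p3 V@[####./####.]: V04[#####/#####]+1*
p4 H@[#####/#####] terminal -1; root [...#./##.#.] d8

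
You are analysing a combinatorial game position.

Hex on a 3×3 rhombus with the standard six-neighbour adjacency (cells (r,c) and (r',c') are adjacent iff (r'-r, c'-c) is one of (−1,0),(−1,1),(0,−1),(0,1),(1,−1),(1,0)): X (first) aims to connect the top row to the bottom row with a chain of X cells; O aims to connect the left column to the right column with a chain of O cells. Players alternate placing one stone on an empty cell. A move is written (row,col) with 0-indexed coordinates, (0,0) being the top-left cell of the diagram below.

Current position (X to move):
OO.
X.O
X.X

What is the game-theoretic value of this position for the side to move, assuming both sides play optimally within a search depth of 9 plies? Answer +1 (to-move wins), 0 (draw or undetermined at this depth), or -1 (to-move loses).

p1 X@[OO./X.O/X.X]: (0,2)[OOX/X.O/X.X]-1* (1,1)[OO./XXO/X.X]-1 (2,1)[OO./X.O/XXX]-1
p2 O@[OOX/X.O/X.X]: (1,1)[OOX/XOO/X.X]+1* (2,1)[OOX/X.O/XOX]-1
p3 X@[OOX/XOO/X.X] terminal -1; root [OO./X.O/X.X] d9

value(OO./X.O/X.X, X) = -1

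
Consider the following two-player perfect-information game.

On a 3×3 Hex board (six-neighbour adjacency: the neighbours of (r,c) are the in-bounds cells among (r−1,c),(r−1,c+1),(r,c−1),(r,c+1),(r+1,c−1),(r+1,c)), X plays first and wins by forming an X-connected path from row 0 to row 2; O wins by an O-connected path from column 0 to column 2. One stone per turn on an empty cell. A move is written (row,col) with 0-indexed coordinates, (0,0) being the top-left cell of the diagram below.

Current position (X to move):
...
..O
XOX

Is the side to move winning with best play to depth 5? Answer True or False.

X winning at [.../..O/XOX]: True

ply 1, X at .../..O/XOX | (0,0)=+1→X../..O/XOX*; (0,1)=+1→.X./..O/XOX; (0,2)=+1→..X/..O/XOX; (1,0)=+1→.../X.O/XOX; (1,1)=+1→.../.XO/XOX
ply 2, O at X../..O/XOX | (0,1)=-1→XO./..O/XOX*; (0,2)=-1→X.O/..O/XOX; (1,0)=-1→X../O.O/XOX; (1,1)=-1→X../.OO/XOX
ply 3, X at XO./..O/XOX | (0,2)=+1→XOX/..O/XOX*; (1,0)=+1→XO./X.O/XOX; (1,1)=+1→XO./.XO/XOX
ply 4, O at XOX/..O/XOX | (1,0)=-1→XOX/O.O/XOX*; (1,1)=-1→XOX/.OO/XOX
ply 5, X at XOX/O.O/XOX | (1,1)=+1→XOX/OXO/XOX*
ply 6: XOX/OXO/XOX is terminal -1 (O); from .../..O/XOX depth 5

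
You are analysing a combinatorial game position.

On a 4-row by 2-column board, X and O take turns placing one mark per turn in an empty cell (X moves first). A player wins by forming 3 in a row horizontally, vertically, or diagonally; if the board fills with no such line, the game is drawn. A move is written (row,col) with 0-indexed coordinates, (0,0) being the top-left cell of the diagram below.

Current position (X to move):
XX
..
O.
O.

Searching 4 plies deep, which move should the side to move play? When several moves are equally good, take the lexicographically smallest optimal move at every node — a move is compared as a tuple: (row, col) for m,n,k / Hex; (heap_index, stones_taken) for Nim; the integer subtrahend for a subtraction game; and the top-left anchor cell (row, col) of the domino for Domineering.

X's best at [XX/../O./O.]: (1,0)

[XX/../O./O.] X move#1: (1,0):+0/XX/X./O./O.*, (1,1):-1/XX/.X/O./O., (2,1):-1/XX/../OX/O., (3,1):-1/XX/../O./OX
[XX/X./O./O.] O move#2: (1,1):+0/XX/XO/O./O.*, (2,1):+0/XX/X./OO/O., (3,1):+0/XX/X./O./OO
[XX/XO/O./O.] X move#3: (2,1):+0/XX/XO/OX/O.*, (3,1):+0/XX/XO/O./OX
[XX/XO/OX/O.] O move#4: (3,1):+0/XX/XO/OX/OO*
[XX/XO/OX/OO] end (terminal +0, X#5); searched XX/../O./O. to 4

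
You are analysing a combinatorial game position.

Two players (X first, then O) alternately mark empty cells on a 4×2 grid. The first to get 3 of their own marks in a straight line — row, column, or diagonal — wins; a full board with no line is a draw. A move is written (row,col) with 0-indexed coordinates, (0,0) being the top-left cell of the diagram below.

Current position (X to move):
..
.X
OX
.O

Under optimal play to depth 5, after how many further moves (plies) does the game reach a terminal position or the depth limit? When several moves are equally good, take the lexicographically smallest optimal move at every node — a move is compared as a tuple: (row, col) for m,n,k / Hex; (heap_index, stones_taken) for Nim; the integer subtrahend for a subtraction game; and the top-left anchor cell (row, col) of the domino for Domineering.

p1 X@[../.X/OX/.O]: (0,0)[X./.X/OX/.O]+0 (0,1)[.X/.X/OX/.O]+1* (1,0)[../XX/OX/.O]+0 (3,0)[../.X/OX/XO]+0
p2 O@[.X/.X/OX/.O] terminal -1; root [../.X/OX/.O] d5

PV length from [../.X/OX/.O]: 1 ply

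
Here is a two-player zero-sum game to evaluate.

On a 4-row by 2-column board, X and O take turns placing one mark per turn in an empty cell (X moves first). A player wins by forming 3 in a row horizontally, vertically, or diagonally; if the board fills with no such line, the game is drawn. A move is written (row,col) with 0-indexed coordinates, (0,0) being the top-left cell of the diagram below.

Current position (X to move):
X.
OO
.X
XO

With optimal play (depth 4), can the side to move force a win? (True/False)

X winning at [X./OO/.X/XO]: False

ply 1, X at X./OO/.X/XO | (0,1)=+0→XX/OO/.X/XO*; (2,0)=+0→X./OO/XX/XO
ply 2, O at XX/OO/.X/XO | (2,0)=+0→XX/OO/OX/XO*
ply 3: XX/OO/OX/XO is terminal +0 (X); from X./OO/.X/XO depth 4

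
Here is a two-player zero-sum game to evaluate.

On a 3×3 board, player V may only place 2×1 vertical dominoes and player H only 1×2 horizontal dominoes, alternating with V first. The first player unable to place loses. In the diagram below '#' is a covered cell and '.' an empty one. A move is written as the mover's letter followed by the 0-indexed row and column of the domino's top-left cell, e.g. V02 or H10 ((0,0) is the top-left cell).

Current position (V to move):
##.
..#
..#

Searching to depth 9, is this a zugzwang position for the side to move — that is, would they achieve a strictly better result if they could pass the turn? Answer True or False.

ply 1, V at ##./..#/..# | V10=+1→##./#.#/#.#*; V11=+1→##./.##/.##
ply 2: ##./#.#/#.# is terminal -1 (H); from ##./..#/..# depth 9
pass branch (H moves first from the same position):
  | ply 1, H at ##./..#/..# | H10=+1→##./###/..#*; H20=+1→##./..#/###
  | ply 2: ##./###/..# is terminal -1 (V); from ##./..#/..# depth 9
V moving scores +1; V passing scores -1

zugzwang(##./..#/..#, V) = False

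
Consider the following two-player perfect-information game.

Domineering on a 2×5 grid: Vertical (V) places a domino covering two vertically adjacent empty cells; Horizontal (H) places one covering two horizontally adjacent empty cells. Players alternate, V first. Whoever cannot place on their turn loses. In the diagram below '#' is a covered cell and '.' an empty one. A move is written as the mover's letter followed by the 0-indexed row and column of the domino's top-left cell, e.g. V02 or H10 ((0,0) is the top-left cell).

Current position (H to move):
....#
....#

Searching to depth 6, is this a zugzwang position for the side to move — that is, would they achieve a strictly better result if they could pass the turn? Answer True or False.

zugzwang(....#/....#, H) = False

p1 H@[....#/....#]: H00[##..#/....#]-1 H01[.##.#/....#]+1* H02[..###/....#]-1 H10[....#/##..#]-1 H11[....#/.##.#]+1 H12[....#/..###]-1
p2 V@[.##.#/....#]: V00[###.#/#...#]-1* V03[.####/...##]-1
p3 H@[###.#/#...#]: H11[###.#/###.#]-1 H12[###.#/#.###]+1*
p4 V@[###.#/#.###] terminal -1; root [....#/....#] d6
suppose H passes — search the same position with V to move:
pass> p1 V@[....#/....#]: V00[#...#/#...#]-1* V01[.#..#/.#..#]-1 V02[..#.#/..#.#]-1 V03[...##/...##]-1
pass> p2 H@[#...#/#...#]: H01[###.#/#...#]+1* H02[#.###/#...#]+1 H11[#...#/###.#]+1 H12[#...#/#.###]+1
pass> p3 V@[###.#/#...#]: V03[#####/#..##]-1*
pass> p4 H@[#####/#..##]: H11[#####/#####]+1*
pass> p5 V@[#####/#####] terminal -1; root [....#/....#] d6
for H: play +1, pass +1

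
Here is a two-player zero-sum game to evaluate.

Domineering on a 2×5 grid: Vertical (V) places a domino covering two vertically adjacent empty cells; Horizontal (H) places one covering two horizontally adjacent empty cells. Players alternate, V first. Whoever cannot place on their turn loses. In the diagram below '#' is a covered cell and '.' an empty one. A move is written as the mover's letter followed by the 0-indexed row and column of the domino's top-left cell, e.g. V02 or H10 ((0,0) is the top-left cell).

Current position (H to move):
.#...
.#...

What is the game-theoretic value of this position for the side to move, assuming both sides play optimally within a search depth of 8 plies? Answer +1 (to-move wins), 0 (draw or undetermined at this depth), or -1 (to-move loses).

ply 1, H at .#.../.#... | H02=-1→.###./.#...*; H03=-1→.#.##/.#...; H12=-1→.#.../.###.; H13=-1→.#.../.#.##
ply 2, V at .###./.#... | V00=-1→####./##...; V04=+1→.####/.#..#*
ply 3, H at .####/.#..# | H12=-1→.####/.####*
ply 4, V at .####/.#### | V00=+1→#####/#####*
ply 5: #####/##### is terminal -1 (H); from .#.../.#... depth 8

value(.#.../.#..., H) = -1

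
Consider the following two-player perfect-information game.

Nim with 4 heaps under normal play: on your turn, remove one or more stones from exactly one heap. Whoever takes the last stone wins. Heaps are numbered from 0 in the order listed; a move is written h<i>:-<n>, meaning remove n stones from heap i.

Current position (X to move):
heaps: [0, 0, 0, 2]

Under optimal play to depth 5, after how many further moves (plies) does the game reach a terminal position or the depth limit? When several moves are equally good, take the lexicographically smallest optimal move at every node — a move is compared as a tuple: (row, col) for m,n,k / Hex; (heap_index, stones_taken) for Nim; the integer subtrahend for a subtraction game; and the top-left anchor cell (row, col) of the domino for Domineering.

p1 X@[(0,0,0,2)]: h3:-1[(0,0,0,1)]-1 h3:-2[(0,0,0,0)]+1*
p2 O@[(0,0,0,0)] terminal -1; root [(0,0,0,2)] d5

PV length from [(0,0,0,2)]: 1 ply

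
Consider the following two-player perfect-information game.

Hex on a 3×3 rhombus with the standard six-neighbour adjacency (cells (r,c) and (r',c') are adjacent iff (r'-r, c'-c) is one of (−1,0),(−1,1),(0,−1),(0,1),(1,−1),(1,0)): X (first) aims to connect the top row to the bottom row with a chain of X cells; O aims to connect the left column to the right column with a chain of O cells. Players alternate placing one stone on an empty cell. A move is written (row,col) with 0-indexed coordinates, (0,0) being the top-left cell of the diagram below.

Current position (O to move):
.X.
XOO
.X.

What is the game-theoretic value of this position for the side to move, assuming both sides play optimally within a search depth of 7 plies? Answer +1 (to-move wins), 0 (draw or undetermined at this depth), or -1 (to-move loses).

value(.X./XOO/.X., O) = +1

p1 O@[.X./XOO/.X.]: (0,0)[OX./XOO/.X.]-1 (0,2)[.XO/XOO/.X.]-1 (2,0)[.X./XOO/OX.]+1* (2,2)[.X./XOO/.XO]-1
p2 X@[.X./XOO/OX.] terminal -1; root [.X./XOO/.X.] d7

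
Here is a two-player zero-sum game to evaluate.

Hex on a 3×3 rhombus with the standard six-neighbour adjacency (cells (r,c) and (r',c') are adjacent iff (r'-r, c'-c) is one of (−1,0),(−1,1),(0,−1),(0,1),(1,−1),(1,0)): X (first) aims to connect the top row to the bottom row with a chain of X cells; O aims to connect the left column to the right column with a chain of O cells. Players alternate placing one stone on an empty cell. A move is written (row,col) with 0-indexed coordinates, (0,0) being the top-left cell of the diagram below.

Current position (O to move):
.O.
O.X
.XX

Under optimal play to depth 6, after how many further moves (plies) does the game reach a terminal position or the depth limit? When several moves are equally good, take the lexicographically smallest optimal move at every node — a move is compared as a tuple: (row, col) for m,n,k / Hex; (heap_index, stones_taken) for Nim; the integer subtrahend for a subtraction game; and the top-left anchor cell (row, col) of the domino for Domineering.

p1 O@[.O./O.X/.XX]: (0,0)[OO./O.X/.XX]-1 (0,2)[.OO/O.X/.XX]+1* (1,1)[.O./OOX/.XX]-1 (2,0)[.O./O.X/OXX]-1
p2 X@[.OO/O.X/.XX] terminal -1; root [.O./O.X/.XX] d6

PV length from [.O./O.X/.XX]: 1 ply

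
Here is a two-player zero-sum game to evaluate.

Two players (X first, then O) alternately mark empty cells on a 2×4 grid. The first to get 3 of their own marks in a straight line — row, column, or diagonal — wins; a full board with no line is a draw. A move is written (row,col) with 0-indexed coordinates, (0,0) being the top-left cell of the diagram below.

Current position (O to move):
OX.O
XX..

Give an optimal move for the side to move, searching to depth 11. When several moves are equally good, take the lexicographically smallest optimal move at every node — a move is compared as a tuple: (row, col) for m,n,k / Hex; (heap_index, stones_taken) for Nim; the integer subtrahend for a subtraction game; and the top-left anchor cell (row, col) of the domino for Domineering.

ply 1, O at OX.O/XX.. | (0,2)=-1→OXOO/XX..; (1,2)=+0→OX.O/XXO.*; (1,3)=-1→OX.O/XX.O
ply 2, X at OX.O/XXO. | (0,2)=+0→OXXO/XXO.*; (1,3)=+0→OX.O/XXOX
ply 3, O at OXXO/XXO. | (1,3)=+0→OXXO/XXOO*
ply 4: OXXO/XXOO is terminal +0 (X); from OX.O/XX.. depth 11

O's best at [OX.O/XX..]: (1,2)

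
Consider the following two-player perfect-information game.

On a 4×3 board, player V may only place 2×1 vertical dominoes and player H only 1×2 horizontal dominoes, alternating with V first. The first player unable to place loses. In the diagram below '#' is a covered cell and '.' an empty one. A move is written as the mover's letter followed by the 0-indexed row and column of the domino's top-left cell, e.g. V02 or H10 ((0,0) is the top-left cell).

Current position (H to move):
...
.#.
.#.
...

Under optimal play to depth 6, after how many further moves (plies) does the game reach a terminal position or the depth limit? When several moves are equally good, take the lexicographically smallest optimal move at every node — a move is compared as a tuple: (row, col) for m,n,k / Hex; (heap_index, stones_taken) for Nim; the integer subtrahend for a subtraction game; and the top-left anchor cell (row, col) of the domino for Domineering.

PV length from [.../.#./.#./...]: 4 plies

p1 H@[.../.#./.#./...]: H00[##./.#./.#./...]-1* H01[.##/.#./.#./...]-1 H30[.../.#./.#./##.]-1 H31[.../.#./.#./.##]-1
p2 V@[##./.#./.#./...]: V02[###/.##/.#./...]+1* V10[##./##./##./...]+1 V12[##./.##/.##/...]+1 V20[##./.#./##./#..]+1 V22[##./.#./.##/..#]+1
p3 H@[###/.##/.#./...]: H30[###/.##/.#./##.]-1* H31[###/.##/.#./.##]-1
p4 V@[###/.##/.#./##.]: V10[###/###/##./##.]+1* V22[###/.##/.##/###]+1
p5 H@[###/###/##./##.] terminal -1; root [.../.#./.#./...] d6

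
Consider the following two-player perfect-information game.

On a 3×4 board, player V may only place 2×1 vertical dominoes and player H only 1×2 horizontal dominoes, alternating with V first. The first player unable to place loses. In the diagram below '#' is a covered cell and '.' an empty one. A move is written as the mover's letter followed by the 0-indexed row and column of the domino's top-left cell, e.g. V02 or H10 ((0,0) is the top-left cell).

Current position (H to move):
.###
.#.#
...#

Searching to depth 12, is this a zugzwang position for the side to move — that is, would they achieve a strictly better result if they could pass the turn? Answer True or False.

[.###/.#.#/...#] H move#1: H20:-1/.###/.#.#/##.#*, H21:-1/.###/.#.#/.###
[.###/.#.#/##.#] V move#2: V00:+1/####/##.#/##.#*, V12:+1/.###/.###/####
[####/##.#/##.#] end (terminal -1, H#3); searched .###/.#.#/...# to 12
pass branch (V moves first from the same position):
  | [.###/.#.#/...#] V move#1: V00:-1/####/##.#/...#, V10:-1/.###/##.#/#..#, V12:+1/.###/.###/..##*
  | [.###/.###/..##] H move#2: H20:-1/.###/.###/####*
  | [.###/.###/####] V move#3: V00:+1/####/####/####*
  | [####/####/####] end (terminal -1, H#4); searched .###/.#.#/...# to 12
H moving scores -1; H passing scores -1

zugzwang(.###/.#.#/...#, H) = False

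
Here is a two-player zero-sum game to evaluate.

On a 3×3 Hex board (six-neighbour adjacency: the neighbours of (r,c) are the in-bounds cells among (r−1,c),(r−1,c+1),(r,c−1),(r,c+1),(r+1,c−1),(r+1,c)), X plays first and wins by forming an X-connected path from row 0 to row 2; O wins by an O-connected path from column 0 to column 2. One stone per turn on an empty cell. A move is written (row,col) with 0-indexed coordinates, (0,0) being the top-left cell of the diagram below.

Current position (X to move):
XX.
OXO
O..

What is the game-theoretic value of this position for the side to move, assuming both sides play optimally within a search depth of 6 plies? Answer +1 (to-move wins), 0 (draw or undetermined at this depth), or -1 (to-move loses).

value(XX./OXO/O.., X) = +1

[XX./OXO/O..] X move#1: (0,2):-1/XXX/OXO/O.., (2,1):+1/XX./OXO/OX.*, (2,2):-1/XX./OXO/O.X
[XX./OXO/OX.] end (terminal -1, O#2); searched XX./OXO/O.. to 6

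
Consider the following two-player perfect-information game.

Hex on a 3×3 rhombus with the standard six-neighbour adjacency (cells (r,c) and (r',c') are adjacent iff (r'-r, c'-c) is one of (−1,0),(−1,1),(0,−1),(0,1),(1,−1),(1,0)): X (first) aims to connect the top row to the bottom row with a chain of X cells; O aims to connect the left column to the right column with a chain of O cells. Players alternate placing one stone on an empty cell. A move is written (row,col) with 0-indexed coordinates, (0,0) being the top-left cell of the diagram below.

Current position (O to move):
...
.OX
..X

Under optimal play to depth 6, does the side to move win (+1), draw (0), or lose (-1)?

value(.../.OX/..X, O) = +1

p1 O@[.../.OX/..X]: (0,0)[O../.OX/..X]-1 (0,1)[.O./.OX/..X]-1 (0,2)[..O/.OX/..X]+1* (1,0)[.../OOX/..X]-1 (2,0)[.../.OX/O.X]-1 (2,1)[.../.OX/.OX]-1
p2 X@[..O/.OX/..X]: (0,0)[X.O/.OX/..X]-1* (0,1)[.XO/.OX/..X]-1 (1,0)[..O/XOX/..X]-1 (2,0)[..O/.OX/X.X]-1 (2,1)[..O/.OX/.XX]-1
p3 O@[X.O/.OX/..X]: (0,1)[XOO/.OX/..X]+1* (1,0)[X.O/OOX/..X]+1 (2,0)[X.O/.OX/O.X]+1 (2,1)[X.O/.OX/.OX]+1
p4 X@[XOO/.OX/..X]: (1,0)[XOO/XOX/..X]-1* (2,0)[XOO/.OX/X.X]-1 (2,1)[XOO/.OX/.XX]-1
p5 O@[XOO/XOX/..X]: (2,0)[XOO/XOX/O.X]+1* (2,1)[XOO/XOX/.OX]-1
p6 X@[XOO/XOX/O.X] terminal -1; root [.../.OX/..X] d6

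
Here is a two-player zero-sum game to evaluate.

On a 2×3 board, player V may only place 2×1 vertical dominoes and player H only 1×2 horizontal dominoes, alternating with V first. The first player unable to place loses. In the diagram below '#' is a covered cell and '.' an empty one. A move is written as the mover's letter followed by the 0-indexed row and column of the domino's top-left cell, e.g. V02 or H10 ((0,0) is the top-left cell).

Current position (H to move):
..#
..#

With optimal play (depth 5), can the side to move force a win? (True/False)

H winning at [..#/..#]: True

ply 1, H at ..#/..# | H00=+1→###/..#*; H10=+1→..#/###
ply 2: ###/..# is terminal -1 (V); from ..#/..# depth 5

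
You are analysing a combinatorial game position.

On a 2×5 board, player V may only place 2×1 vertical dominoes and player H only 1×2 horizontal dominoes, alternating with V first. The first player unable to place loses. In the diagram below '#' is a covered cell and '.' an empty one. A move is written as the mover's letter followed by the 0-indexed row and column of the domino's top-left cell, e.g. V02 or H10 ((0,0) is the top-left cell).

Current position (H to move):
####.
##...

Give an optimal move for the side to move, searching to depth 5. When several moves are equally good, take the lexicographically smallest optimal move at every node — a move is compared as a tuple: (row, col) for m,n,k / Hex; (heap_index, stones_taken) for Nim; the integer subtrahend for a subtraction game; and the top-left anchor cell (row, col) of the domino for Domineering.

H's best at [####./##...]: H13

p1 H@[####./##...]: H12[####./####.]-1 H13[####./##.##]+1*
p2 V@[####./##.##] terminal -1; root [####./##...] d5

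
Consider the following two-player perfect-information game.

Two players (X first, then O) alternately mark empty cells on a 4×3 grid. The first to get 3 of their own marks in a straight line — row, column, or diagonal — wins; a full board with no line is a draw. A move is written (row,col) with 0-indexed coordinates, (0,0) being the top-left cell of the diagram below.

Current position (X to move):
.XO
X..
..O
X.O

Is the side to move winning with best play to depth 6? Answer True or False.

X winning at [.XO/X../..O/X.O]: True

ply 1, X at .XO/X../..O/X.O | (0,0)=-1→XXO/X../..O/X.O; (1,1)=-1→.XO/XX./..O/X.O; (1,2)=+1→.XO/X.X/..O/X.O*; (2,0)=+1→.XO/X../X.O/X.O; (2,1)=-1→.XO/X../.XO/X.O; (3,1)=-1→.XO/X../..O/XXO
ply 2, O at .XO/X.X/..O/X.O | (0,0)=-1→OXO/X.X/..O/X.O*; (1,1)=-1→.XO/XOX/..O/X.O; (2,0)=-1→.XO/X.X/O.O/X.O; (2,1)=-1→.XO/X.X/.OO/X.O; (3,1)=-1→.XO/X.X/..O/XOO
ply 3, X at OXO/X.X/..O/X.O | (1,1)=+1→OXO/XXX/..O/X.O*; (2,0)=+1→OXO/X.X/X.O/X.O; (2,1)=+1→OXO/X.X/.XO/X.O; (3,1)=-1→OXO/X.X/..O/XXO
ply 4: OXO/XXX/..O/X.O is terminal -1 (O); from .XO/X../..O/X.O depth 6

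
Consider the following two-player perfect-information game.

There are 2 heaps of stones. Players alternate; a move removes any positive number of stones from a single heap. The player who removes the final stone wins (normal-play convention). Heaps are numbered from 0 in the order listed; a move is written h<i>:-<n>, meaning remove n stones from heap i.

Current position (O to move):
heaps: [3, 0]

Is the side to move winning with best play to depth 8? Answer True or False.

ply 1, O at (3,0) | h0:-1=-1→(2,0); h0:-2=-1→(1,0); h0:-3=+1→(0,0)*
ply 2: (0,0) is terminal -1 (X); from (3,0) depth 8

O winning at [(3,0)]: True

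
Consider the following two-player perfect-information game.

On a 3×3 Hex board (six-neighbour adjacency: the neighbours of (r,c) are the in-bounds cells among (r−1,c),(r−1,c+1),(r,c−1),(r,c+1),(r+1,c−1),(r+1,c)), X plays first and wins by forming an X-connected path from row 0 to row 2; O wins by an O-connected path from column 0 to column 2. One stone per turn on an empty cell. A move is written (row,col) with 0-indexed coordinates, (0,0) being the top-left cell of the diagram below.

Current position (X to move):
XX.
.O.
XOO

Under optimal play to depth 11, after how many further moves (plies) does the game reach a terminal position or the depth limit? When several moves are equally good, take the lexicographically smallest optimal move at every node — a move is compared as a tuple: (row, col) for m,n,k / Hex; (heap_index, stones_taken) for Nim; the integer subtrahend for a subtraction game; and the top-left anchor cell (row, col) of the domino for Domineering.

PV length from [XX./.O./XOO]: 1 ply

[XX./.O./XOO] X move#1: (0,2):-1/XXX/.O./XOO, (1,0):+1/XX./XO./XOO*, (1,2):-1/XX./.OX/XOO
[XX./XO./XOO] end (terminal -1, O#2); searched XX./.O./XOO to 11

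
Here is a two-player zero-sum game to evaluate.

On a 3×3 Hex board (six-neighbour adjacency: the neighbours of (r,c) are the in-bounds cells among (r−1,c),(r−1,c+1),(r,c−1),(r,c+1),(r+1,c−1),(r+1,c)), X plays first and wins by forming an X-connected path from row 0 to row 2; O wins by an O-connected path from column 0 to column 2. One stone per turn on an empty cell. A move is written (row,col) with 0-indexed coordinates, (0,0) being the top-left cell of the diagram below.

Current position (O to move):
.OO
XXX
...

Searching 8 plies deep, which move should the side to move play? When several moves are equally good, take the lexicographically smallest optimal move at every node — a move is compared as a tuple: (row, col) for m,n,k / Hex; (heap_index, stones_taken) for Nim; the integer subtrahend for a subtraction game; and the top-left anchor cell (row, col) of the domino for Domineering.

p1 O@[.OO/XXX/...]: (0,0)[OOO/XXX/...]+1* (2,0)[.OO/XXX/O..]-1 (2,1)[.OO/XXX/.O.]-1 (2,2)[.OO/XXX/..O]-1
p2 X@[OOO/XXX/...] terminal -1; root [.OO/XXX/...] d8

O's best at [.OO/XXX/...]: (0,0)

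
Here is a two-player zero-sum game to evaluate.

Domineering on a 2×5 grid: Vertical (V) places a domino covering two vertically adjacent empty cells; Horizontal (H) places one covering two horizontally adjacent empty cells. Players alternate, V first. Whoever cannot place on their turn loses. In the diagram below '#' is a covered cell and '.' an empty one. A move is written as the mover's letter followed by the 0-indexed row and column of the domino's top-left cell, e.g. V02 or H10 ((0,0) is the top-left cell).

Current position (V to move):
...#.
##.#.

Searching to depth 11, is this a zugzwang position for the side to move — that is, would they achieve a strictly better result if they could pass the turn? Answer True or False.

p1 V@[...#./##.#.]: V02[..##./####.]+1* V04[...##/##.##]-1
p2 H@[..##./####.]: H00[####./####.]-1*
p3 V@[####./####.]: V04[#####/#####]+1*
p4 H@[#####/#####] terminal -1; root [...#./##.#.] d11
suppose V passes — search the same position with H to move:
pass> p1 H@[...#./##.#.]: H00[##.#./##.#.]-1* H01[.###./##.#.]-1
pass> p2 V@[##.#./##.#.]: V02[####./####.]+1* V04[##.##/##.##]+1
pass> p3 H@[####./####.] terminal -1; root [...#./##.#.] d11
for V: play +1, pass +1

zugzwang(...#./##.#., V) = False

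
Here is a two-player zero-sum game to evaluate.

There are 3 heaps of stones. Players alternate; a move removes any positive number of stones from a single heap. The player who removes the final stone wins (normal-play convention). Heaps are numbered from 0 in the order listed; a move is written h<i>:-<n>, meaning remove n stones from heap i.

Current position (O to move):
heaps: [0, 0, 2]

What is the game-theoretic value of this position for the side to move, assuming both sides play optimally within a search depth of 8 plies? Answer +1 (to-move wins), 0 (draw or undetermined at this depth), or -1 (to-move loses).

value((0,0,2), O) = +1

p1 O@[(0,0,2)]: h2:-1[(0,0,1)]-1 h2:-2[(0,0,0)]+1*
p2 X@[(0,0,0)] terminal -1; root [(0,0,2)] d8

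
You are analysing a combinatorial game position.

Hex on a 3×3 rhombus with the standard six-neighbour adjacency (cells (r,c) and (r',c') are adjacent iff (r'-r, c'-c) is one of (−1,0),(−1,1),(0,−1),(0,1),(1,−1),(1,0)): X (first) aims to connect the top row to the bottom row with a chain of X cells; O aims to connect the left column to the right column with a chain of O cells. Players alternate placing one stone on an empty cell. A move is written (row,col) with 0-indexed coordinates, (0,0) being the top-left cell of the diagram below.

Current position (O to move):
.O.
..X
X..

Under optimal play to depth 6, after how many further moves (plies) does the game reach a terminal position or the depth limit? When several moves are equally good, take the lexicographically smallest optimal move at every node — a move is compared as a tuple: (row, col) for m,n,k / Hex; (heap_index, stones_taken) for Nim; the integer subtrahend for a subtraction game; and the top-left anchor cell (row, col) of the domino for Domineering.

p1 O@[.O./..X/X..]: (0,0)[OO./..X/X..]-1 (0,2)[.OO/..X/X..]+1* (1,0)[.O./O.X/X..]-1 (1,1)[.O./.OX/X..]-1 (2,1)[.O./..X/XO.]-1 (2,2)[.O./..X/X.O]-1
p2 X@[.OO/..X/X..]: (0,0)[XOO/..X/X..]-1* (1,0)[.OO/X.X/X..]-1 (1,1)[.OO/.XX/X..]-1 (2,1)[.OO/..X/XX.]-1 (2,2)[.OO/..X/X.X]-1
p3 O@[XOO/..X/X..]: (1,0)[XOO/O.X/X..]+1* (1,1)[XOO/.OX/X..]-1 (2,1)[XOO/..X/XO.]-1 (2,2)[XOO/..X/X.O]-1
p4 X@[XOO/O.X/X..] terminal -1; root [.O./..X/X..] d6

PV length from [.O./..X/X..]: 3 plies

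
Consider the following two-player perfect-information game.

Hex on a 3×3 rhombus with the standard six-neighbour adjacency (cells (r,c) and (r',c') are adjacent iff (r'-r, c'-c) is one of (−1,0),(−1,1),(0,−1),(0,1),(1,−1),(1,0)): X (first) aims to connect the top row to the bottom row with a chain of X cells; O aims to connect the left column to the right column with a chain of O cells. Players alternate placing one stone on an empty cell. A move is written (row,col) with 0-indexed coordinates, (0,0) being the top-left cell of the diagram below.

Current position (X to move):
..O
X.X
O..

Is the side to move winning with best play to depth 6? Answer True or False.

X winning at [..O/X.X/O..]: True

[..O/X.X/O..] X move#1: (0,0):-1/X.O/X.X/O.., (0,1):-1/.XO/X.X/O.., (1,1):+1/..O/XXX/O..*, (2,1):-1/..O/X.X/OX., (2,2):-1/..O/X.X/O.X
[..O/XXX/O..] O move#2: (0,0):-1/O.O/XXX/O..*, (0,1):-1/.OO/XXX/O.., (2,1):-1/..O/XXX/OO., (2,2):-1/..O/XXX/O.O
[O.O/XXX/O..] X move#3: (0,1):+1/OXO/XXX/O..*, (2,1):-1/O.O/XXX/OX., (2,2):-1/O.O/XXX/O.X
[OXO/XXX/O..] O move#4: (2,1):-1/OXO/XXX/OO.*, (2,2):-1/OXO/XXX/O.O
[OXO/XXX/OO.] X move#5: (2,2):+1/OXO/XXX/OOX*
[OXO/XXX/OOX] end (terminal -1, O#6); searched ..O/X.X/O.. to 6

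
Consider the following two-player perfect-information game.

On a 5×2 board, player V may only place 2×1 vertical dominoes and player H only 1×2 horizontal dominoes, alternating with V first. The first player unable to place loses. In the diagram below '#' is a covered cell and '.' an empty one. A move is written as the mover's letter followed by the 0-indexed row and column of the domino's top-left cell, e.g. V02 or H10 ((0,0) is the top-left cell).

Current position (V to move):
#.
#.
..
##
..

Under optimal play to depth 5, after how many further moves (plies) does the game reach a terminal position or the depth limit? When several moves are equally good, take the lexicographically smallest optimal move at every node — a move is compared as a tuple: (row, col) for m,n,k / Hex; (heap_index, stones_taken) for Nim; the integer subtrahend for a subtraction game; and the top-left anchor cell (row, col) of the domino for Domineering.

[#./#./../##/..] V move#1: V01:-1/##/##/../##/..*, V11:-1/#./##/.#/##/..
[##/##/../##/..] H move#2: H20:+1/##/##/##/##/..*, H40:+1/##/##/../##/##
[##/##/##/##/..] end (terminal -1, V#3); searched #./#./../##/.. to 5

PV length from [#./#./../##/..]: 2 plies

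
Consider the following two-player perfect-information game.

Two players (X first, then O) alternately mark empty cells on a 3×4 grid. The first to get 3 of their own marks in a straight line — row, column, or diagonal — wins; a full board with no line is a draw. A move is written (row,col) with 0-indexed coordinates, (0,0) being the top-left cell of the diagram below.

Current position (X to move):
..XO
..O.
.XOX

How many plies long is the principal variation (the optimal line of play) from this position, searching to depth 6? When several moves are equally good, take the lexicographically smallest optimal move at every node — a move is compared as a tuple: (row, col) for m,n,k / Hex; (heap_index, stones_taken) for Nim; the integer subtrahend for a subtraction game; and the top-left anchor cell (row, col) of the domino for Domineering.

PV length from [..XO/..O./.XOX]: 5 plies

[..XO/..O./.XOX] X move#1: (0,0):+1/X.XO/..O./.XOX*, (0,1):+1/.XXO/..O./.XOX, (1,0):-1/..XO/X.O./.XOX, (1,1):+1/..XO/.XO./.XOX, (1,3):-1/..XO/..OX/.XOX, (2,0):-1/..XO/..O./XXOX
[X.XO/..O./.XOX] O move#2: (0,1):-1/XOXO/..O./.XOX*, (1,0):-1/X.XO/O.O./.XOX, (1,1):-1/X.XO/.OO./.XOX, (1,3):-1/X.XO/..OO/.XOX, (2,0):-1/X.XO/..O./OXOX
[XOXO/..O./.XOX] X move#3: (1,0):+0/XOXO/X.O./.XOX, (1,1):+0/XOXO/.XO./.XOX, (1,3):+0/XOXO/..OX/.XOX, (2,0):+1/XOXO/..O./XXOX*
[XOXO/..O./XXOX] O move#4: (1,0):-1/XOXO/O.O./XXOX*, (1,1):-1/XOXO/.OO./XXOX, (1,3):-1/XOXO/..OO/XXOX
[XOXO/O.O./XXOX] X move#5: (1,1):+1/XOXO/OXO./XXOX*, (1,3):-1/XOXO/O.OX/XXOX
[XOXO/OXO./XXOX] end (terminal -1, O#6); searched ..XO/..O./.XOX to 6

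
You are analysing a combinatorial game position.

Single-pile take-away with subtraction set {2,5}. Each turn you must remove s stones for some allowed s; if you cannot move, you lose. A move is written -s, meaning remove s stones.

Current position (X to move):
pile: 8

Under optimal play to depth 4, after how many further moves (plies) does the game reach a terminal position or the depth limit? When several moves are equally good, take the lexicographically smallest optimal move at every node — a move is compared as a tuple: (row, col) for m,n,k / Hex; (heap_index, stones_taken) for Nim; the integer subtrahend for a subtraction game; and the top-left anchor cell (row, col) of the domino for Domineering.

ply 1, X at 8 | -2=-1→6*; -5=-1→3
ply 2, O at 6 | -2=+1→4*; -5=+1→1
ply 3, X at 4 | -2=-1→2*
ply 4, O at 2 | -2=+1→0*
ply 5: 0 is terminal -1 (X); from 8 depth 4

PV length from [8]: 4 plies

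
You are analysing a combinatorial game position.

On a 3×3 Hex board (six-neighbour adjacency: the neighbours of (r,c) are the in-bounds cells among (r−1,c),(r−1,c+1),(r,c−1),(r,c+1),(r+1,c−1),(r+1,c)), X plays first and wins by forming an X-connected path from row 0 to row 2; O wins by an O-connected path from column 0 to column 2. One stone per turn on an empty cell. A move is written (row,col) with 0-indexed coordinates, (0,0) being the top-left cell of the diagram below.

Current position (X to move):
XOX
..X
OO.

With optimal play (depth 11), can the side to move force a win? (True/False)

X winning at [XOX/..X/OO.]: True

ply 1, X at XOX/..X/OO. | (1,0)=-1→XOX/X.X/OO.; (1,1)=-1→XOX/.XX/OO.; (2,2)=+1→XOX/..X/OOX*
ply 2: XOX/..X/OOX is terminal -1 (O); from XOX/..X/OO. depth 11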